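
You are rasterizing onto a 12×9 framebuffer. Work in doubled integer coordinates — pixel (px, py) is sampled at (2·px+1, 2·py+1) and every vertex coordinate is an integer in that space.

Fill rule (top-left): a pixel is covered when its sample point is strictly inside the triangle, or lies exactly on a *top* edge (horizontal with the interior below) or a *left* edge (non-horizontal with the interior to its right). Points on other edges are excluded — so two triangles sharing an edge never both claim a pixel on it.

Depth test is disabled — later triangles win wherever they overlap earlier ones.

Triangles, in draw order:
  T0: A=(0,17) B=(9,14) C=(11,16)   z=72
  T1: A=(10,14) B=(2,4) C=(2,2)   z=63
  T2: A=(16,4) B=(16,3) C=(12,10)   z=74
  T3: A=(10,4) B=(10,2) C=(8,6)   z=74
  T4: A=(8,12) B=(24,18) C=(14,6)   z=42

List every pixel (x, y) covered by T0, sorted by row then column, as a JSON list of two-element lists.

T0:
  2·area = 24
  edge (0, 17)→(9, 14): d=(9,-3) top-left  bias=+0
  edge (9, 14)→(11, 16): d=(2,2) right/bottom  bias=-1
  edge (11, 16)→(0, 17): d=(-11,1) right/bottom  bias=-1
    (3,7)@(7, 15): e=[3,6,15] → #
    (4,7)@(9, 15): e=[9,2,13] → #
    (5,7)@(11, 15): e=[15,-2,11] → ·
    (3,8)@(7, 17): e=[21,10,-7] → ·
    (4,8)@(9, 17): e=[27,6,-9] → ·
  covered (2 px):
    · · · · · · · · · · · ·
    · · · · · · · · · · · ·
    · · · · · · · · · · · ·
    · · · · · · · · · · · ·
    · · · · · · · · · · · ·
    · · · · · · · · · · · ·
    · · · · · · · · · · · ·
    · · · # # · · · · · · ·
    · · · · · · · · · · · ·
T1:
  2·area = 16
  edge (10, 14)→(2, 4): d=(-8,-10) top-left  bias=+0
  edge (2, 4)→(2, 2): d=(0,-2) top-left  bias=+0
  edge (2, 2)→(10, 14): d=(8,12) right/bottom  bias=-1
    (1,2)@(3, 5): e=[2,2,12] → #
    (2,2)@(5, 5): e=[22,6,-12] → ·
    (1,3)@(3, 7): e=[-14,2,28] → ·
    (2,3)@(5, 7): e=[6,6,4] → #
    (3,3)@(7, 7): e=[26,10,-20] → ·
    (2,4)@(5, 9): e=[-10,6,20] → ·
  covered (2 px):
    · · · · · · · · · · · ·
    · · · · · · · · · · · ·
    · # · · · · · · · · · ·
    · · # · · · · · · · · ·
    · · · · · · · · · · · ·
    · · · · · · · · · · · ·
    · · · · · · · · · · · ·
    · · · · · · · · · · · ·
    · · · · · · · · · · · ·
T2:
  2·area = 4  (B↔C swapped to make it positive)
  edge (16, 4)→(12, 10): d=(-4,6) right/bottom  bias=-1
  edge (12, 10)→(16, 3): d=(4,-7) top-left  bias=+0
  edge (16, 3)→(16, 4): d=(0,1) right/bottom  bias=-1
    (7,2)@(15, 5): e=[2,1,1] → #
    (8,2)@(17, 5): e=[-10,15,-1] → ·
    (7,3)@(15, 7): e=[-6,9,1] → ·
  covered (1 px):
    · · · · · · · · · · · ·
    · · · · · · · · · · · ·
    · · · · · · · # · · · ·
    · · · · · · · · · · · ·
    · · · · · · · · · · · ·
    · · · · · · · · · · · ·
    · · · · · · · · · · · ·
    · · · · · · · · · · · ·
    · · · · · · · · · · · ·
T3:
  2·area = 4  (B↔C swapped to make it positive)
  edge (10, 4)→(8, 6): d=(-2,2) right/bottom  bias=-1
  edge (8, 6)→(10, 2): d=(2,-4) top-left  bias=+0
  edge (10, 2)→(10, 4): d=(0,2) right/bottom  bias=-1
    (6,0)@(13, 1): e=[0,10,-6] → ·  [on edge]
    (5,1)@(11, 3): e=[0,6,-2] → ·  [on edge]
    (4,2)@(9, 5): e=[0,2,2] → ·  [on edge]
    (3,3)@(7, 7): e=[0,-2,6] → ·  [on edge]
    (2,4)@(5, 9): e=[0,-6,10] → ·  [on edge]
    (1,5)@(3, 11): e=[0,-10,14] → ·  [on edge]
    (0,6)@(1, 13): e=[0,-14,18] → ·  [on edge]
  covered (0 px):
    · · · · · · · · · · · ·
    · · · · · · · · · · · ·
    · · · · · · · · · · · ·
    · · · · · · · · · · · ·
    · · · · · · · · · · · ·
    · · · · · · · · · · · ·
    · · · · · · · · · · · ·
    · · · · · · · · · · · ·
    · · · · · · · · · · · ·
T4:
  2·area = 132  (B↔C swapped to make it positive)
  edge (8, 12)→(14, 6): d=(6,-6) top-left  bias=+0
  edge (14, 6)→(24, 18): d=(10,12) right/bottom  bias=-1
  edge (24, 18)→(8, 12): d=(-16,-6) top-left  bias=+0
    (9,0)@(19, 1): e=[0,-110,242] → ·  [on edge]
    (8,1)@(17, 3): e=[0,-66,198] → ·  [on edge]
    (7,2)@(15, 5): e=[0,-22,154] → ·  [on edge]
    (6,3)@(13, 7): e=[0,22,110] → #  [on edge]
    (7,3)@(15, 7): e=[12,-2,122] → ·
    (5,4)@(11, 9): e=[0,66,66] → #  [on edge]
    (7,4)@(15, 9): e=[24,18,90] → #
    (8,4)@(17, 9): e=[36,-6,102] → ·
    (4,5)@(9, 11): e=[0,110,22] → #  [on edge]
    (8,5)@(17, 11): e=[48,14,70] → #
    (9,5)@(19, 11): e=[60,-10,82] → ·
    (3,6)@(7, 13): e=[0,154,-22] → ·  [on edge]
    (2,7)@(5, 15): e=[0,198,-66] → ·  [on edge]
    (1,8)@(3, 17): e=[0,242,-110] → ·  [on edge]
  covered (18 px):
    · · · · · · · · · · · ·
    · · · · · · · · · · · ·
    · · · · · · · · · · · ·
    · · · · · · # · · · · ·
    · · · · · # # # · · · ·
    · · · · # # # # # · · ·
    · · · · · # # # # # · ·
    · · · · · · · · # # # ·
    · · · · · · · · · · · #

Result: [[3,7],[4,7]]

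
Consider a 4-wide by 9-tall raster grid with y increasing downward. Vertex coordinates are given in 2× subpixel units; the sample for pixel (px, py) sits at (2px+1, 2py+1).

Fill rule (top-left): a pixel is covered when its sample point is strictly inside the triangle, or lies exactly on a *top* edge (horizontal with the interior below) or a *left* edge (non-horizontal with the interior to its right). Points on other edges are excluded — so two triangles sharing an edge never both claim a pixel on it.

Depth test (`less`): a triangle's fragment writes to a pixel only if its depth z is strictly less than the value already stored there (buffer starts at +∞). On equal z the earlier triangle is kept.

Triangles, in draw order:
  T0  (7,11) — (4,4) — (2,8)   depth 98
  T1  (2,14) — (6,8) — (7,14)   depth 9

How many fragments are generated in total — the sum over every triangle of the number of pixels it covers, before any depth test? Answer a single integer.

T0:
  2·area = 26  (B↔C swapped to make it positive)
  edge (7, 11)→(2, 8): d=(-5,-3) top-left  bias=+0
  edge (2, 8)→(4, 4): d=(2,-4) top-left  bias=+0
  edge (4, 4)→(7, 11): d=(3,7) right/bottom  bias=-1
    (1,3)@(3, 7): e=[8,2,16] → █
    (2,3)@(5, 7): e=[14,10,2] → █
    (3,3)@(7, 7): e=[20,18,-12] → ·
    (1,4)@(3, 9): e=[-2,6,22] → ·
    (2,4)@(5, 9): e=[4,14,8] → █
    (3,4)@(7, 9): e=[10,22,-6] → ·
    (2,5)@(5, 11): e=[-6,18,14] → ·
    (3,5)@(7, 11): e=[0,26,0] → ·  [on edge]
  covered (3 px):
    · · · ·
    · · · ·
    · · · ·
    · █ █ ·
    · · █ ·
    · · · ·
    · · · ·
    · · · ·
    · · · ·
T1:
  2·area = 30
  edge (2, 14)→(6, 8): d=(4,-6) top-left  bias=+0
  edge (6, 8)→(7, 14): d=(1,6) right/bottom  bias=-1
  edge (7, 14)→(2, 14): d=(-5,0) right/bottom  bias=-1
    (2,5)@(5, 11): e=[6,9,15] → █
    (3,5)@(7, 11): e=[18,-3,15] → ·
    (1,6)@(3, 13): e=[2,23,5] → █
    (3,6)@(7, 13): e=[26,-1,5] → ·
    (1,7)@(3, 15): e=[10,25,-5] → ·
    (2,7)@(5, 15): e=[22,13,-5] → ·
  covered (3 px):
    · · · ·
    · · · ·
    · · · ·
    · · · ·
    · · · ·
    · · █ ·
    · █ █ ·
    · · · ·
    · · · ·

Final: 6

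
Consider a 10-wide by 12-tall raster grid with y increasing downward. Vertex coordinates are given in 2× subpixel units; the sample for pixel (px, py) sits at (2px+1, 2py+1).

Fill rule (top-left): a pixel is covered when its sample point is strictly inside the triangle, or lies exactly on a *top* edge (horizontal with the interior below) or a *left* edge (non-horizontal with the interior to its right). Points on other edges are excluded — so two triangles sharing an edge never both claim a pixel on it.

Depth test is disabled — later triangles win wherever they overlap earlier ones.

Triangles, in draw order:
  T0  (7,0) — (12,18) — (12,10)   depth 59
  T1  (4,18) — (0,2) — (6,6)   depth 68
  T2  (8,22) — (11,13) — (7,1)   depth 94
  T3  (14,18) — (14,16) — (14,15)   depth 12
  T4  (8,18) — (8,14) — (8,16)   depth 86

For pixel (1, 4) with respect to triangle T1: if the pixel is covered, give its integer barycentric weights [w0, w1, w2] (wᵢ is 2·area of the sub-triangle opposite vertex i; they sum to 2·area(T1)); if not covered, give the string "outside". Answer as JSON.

T0:
  2·area = 40  (B↔C swapped to make it positive)
  edge (7, 0)→(12, 10): d=(5,10) right/bottom  bias=-1
  edge (12, 10)→(12, 18): d=(0,8) right/bottom  bias=-1
  edge (12, 18)→(7, 0): d=(-5,-18) top-left  bias=+0
    (4,2)@(9, 5): e=[5,24,11] → X
    (5,2)@(11, 5): e=[-15,8,47] → .
    (4,3)@(9, 7): e=[15,24,1] → X
    (5,3)@(11, 7): e=[-5,8,37] → .
    (4,4)@(9, 9): e=[25,24,-9] → .
    (5,4)@(11, 9): e=[5,8,27] → X
    (6,4)@(13, 9): e=[-15,-8,63] → .
    (5,5)@(11, 11): e=[15,8,17] → X
    (6,5)@(13, 11): e=[-5,-8,53] → .
    (5,6)@(11, 13): e=[25,8,7] → X
    (6,6)@(13, 13): e=[5,-8,43] → .
    (5,7)@(11, 15): e=[35,8,-3] → .
  covered (5 px):
    . . . . . . . . . .
    . . . . . . . . . .
    . . . . X . . . . .
    . . . . X . . . . .
    . . . . . X . . . .
    . . . . . X . . . .
    . . . . . X . . . .
    . . . . . . . . . .
    . . . . . . . . . .
    . . . . . . . . . .
    . . . . . . . . . .
    . . . . . . . . . .
T1:
  2·area = 80
  edge (4, 18)→(0, 2): d=(-4,-16) top-left  bias=+0
  edge (0, 2)→(6, 6): d=(6,4) right/bottom  bias=-1
  edge (6, 6)→(4, 18): d=(-2,12) right/bottom  bias=-1
    (0,1)@(1, 3): e=[12,2,66] → X
    (1,1)@(3, 3): e=[44,-6,42] → .
    (0,2)@(1, 5): e=[4,14,62] → X
    (1,2)@(3, 5): e=[36,6,38] → X
    (2,2)@(5, 5): e=[68,-2,14] → .
    (0,3)@(1, 7): e=[-4,26,58] → .
    (1,3)@(3, 7): e=[28,18,34] → X
    (2,3)@(5, 7): e=[60,10,10] → X
    (3,3)@(7, 7): e=[92,2,-14] → .
    (1,4)@(3, 9): e=[20,30,30] → X
    (3,4)@(7, 9): e=[84,14,-18] → .
    (1,5)@(3, 11): e=[12,42,26] → X
  covered (10 px):
    . . . . . . . . . .
    X . . . . . . . . .
    X X . . . . . . . .
    . X X . . . . . . .
    . X X . . . . . . .
    . X X . . . . . . .
    . X . . . . . . . .
    . . . . . . . . . .
    . . . . . . . . . .
    . . . . . . . . . .
    . . . . . . . . . .
    . . . . . . . . . .
T2:
  2·area = 72  (B↔C swapped to make it positive)
  edge (8, 22)→(7, 1): d=(-1,-21) top-left  bias=+0
  edge (7, 1)→(11, 13): d=(4,12) right/bottom  bias=-1
  edge (11, 13)→(8, 22): d=(-3,9) right/bottom  bias=-1
    (3,0)@(7, 1): e=[0,0,72] → .  [on edge]
    (7,0)@(15, 1): e=[168,-96,0] → .  [on edge]
    (4,3)@(9, 7): e=[36,0,36] → .  [on edge]
    (6,3)@(13, 7): e=[120,-48,0] → .  [on edge]
    (4,4)@(9, 9): e=[34,8,30] → X
    (5,4)@(11, 9): e=[76,-16,12] → .
    (4,5)@(9, 11): e=[32,16,24] → X
    (5,5)@(11, 11): e=[74,-8,6] → .
    (4,6)@(9, 13): e=[30,24,18] → X
    (5,6)@(11, 13): e=[72,0,0] → .  [on edge]
    (4,7)@(9, 15): e=[28,32,12] → X
    (5,7)@(11, 15): e=[70,8,-6] → .
    (4,9)@(9, 19): e=[24,48,0] → .  [on edge]
    (6,9)@(13, 19): e=[108,0,-36] → .  [on edge]
  covered (5 px):
    . . . . . . . . . .
    . . . . . . . . . .
    . . . . . . . . . .
    . . . . . . . . . .
    . . . . X . . . . .
    . . . . X . . . . .
    . . . . X . . . . .
    . . . . X . . . . .
    . . . . X . . . . .
    . . . . . . . . . .
    . . . . . . . . . .
    . . . . . . . . . .
T3:
  degenerate (2·area = 0) — covers nothing
T4:
  degenerate (2·area = 0) — covers nothing

Result: [30,30,20]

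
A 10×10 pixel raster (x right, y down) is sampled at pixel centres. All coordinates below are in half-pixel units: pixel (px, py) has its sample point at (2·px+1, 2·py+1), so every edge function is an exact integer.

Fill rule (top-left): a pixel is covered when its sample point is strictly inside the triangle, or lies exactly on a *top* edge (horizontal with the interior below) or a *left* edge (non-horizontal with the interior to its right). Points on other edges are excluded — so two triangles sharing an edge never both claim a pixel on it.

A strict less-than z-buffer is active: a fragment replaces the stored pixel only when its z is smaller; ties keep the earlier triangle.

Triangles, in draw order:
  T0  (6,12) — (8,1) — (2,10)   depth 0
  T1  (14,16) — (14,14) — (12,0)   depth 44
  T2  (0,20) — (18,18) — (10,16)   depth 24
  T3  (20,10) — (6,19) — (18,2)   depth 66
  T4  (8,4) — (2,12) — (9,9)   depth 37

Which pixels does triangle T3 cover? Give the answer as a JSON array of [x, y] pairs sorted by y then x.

T0:
  2·area = 48  (B↔C swapped to make it positive)
  edge (6, 12)→(2, 10): d=(-4,-2) top-left  bias=+0
  edge (2, 10)→(8, 1): d=(6,-9) top-left  bias=+0
  edge (8, 1)→(6, 12): d=(-2,11) right/bottom  bias=-1
    (3,1)@(7, 3): e=[38,3,7] → #
    (4,1)@(9, 3): e=[42,21,-15] → ·
    (3,2)@(7, 5): e=[30,15,3] → #
    (4,2)@(9, 5): e=[34,33,-19] → ·
    (2,3)@(5, 7): e=[18,9,21] → #
    (3,3)@(7, 7): e=[22,27,-1] → ·
    (1,4)@(3, 9): e=[6,3,39] → #
    (3,4)@(7, 9): e=[14,39,-5] → ·
    (1,5)@(3, 11): e=[-2,15,35] → ·
    (2,5)@(5, 11): e=[2,33,13] → #
    (3,5)@(7, 11): e=[6,51,-9] → ·
    (2,6)@(5, 13): e=[-6,45,9] → ·
  covered (6 px):
    · · · · · · · · · ·
    · · · # · · · · · ·
    · · · # · · · · · ·
    · · # · · · · · · ·
    · # # · · · · · · ·
    · · # · · · · · · ·
    · · · · · · · · · ·
    · · · · · · · · · ·
    · · · · · · · · · ·
    · · · · · · · · · ·
T1:
  2·area = 4  (B↔C swapped to make it positive)
  edge (14, 16)→(12, 0): d=(-2,-16) top-left  bias=+0
  edge (12, 0)→(14, 14): d=(2,14) right/bottom  bias=-1
  edge (14, 14)→(14, 16): d=(0,2) right/bottom  bias=-1
    (6,3)@(13, 7): e=[2,0,2] → ·  [on edge]
  covered (0 px):
    · · · · · · · · · ·
    · · · · · · · · · ·
    · · · · · · · · · ·
    · · · · · · · · · ·
    · · · · · · · · · ·
    · · · · · · · · · ·
    · · · · · · · · · ·
    · · · · · · · · · ·
    · · · · · · · · · ·
    · · · · · · · · · ·
T2:
  2·area = 52  (B↔C swapped to make it positive)
  edge (0, 20)→(10, 16): d=(10,-4) top-left  bias=+0
  edge (10, 16)→(18, 18): d=(8,2) right/bottom  bias=-1
  edge (18, 18)→(0, 20): d=(-18,2) right/bottom  bias=-1
    (4,8)@(9, 17): e=[6,10,36] → #
    (5,8)@(11, 17): e=[14,6,32] → #
    (6,8)@(13, 17): e=[22,2,28] → #
    (7,8)@(15, 17): e=[30,-2,24] → ·
    (1,9)@(3, 19): e=[2,38,12] → #
    (2,9)@(5, 19): e=[10,34,8] → #
    (3,9)@(7, 19): e=[18,30,4] → #
    (4,9)@(9, 19): e=[26,26,0] → ·  [on edge]
    (5,9)@(11, 19): e=[34,22,-4] → ·
    (6,9)@(13, 19): e=[42,18,-8] → ·
  covered (6 px):
    · · · · · · · · · ·
    · · · · · · · · · ·
    · · · · · · · · · ·
    · · · · · · · · · ·
    · · · · · · · · · ·
    · · · · · · · · · ·
    · · · · · · · · · ·
    · · · · · · · · · ·
    · · · · # # # · · ·
    · # # # · · · · · ·
T3:
  2·area = 130
  edge (20, 10)→(6, 19): d=(-14,9) right/bottom  bias=-1
  edge (6, 19)→(18, 2): d=(12,-17) top-left  bias=+0
  edge (18, 2)→(20, 10): d=(2,8) right/bottom  bias=-1
    (8,2)@(17, 5): e=[97,19,14] → #
    (9,2)@(19, 5): e=[79,53,-2] → ·
    (7,3)@(15, 7): e=[87,9,34] → #
    (9,3)@(19, 7): e=[51,77,2] → #
    (7,4)@(15, 9): e=[59,33,38] → #
    (6,5)@(13, 11): e=[49,23,58] → #
    (9,5)@(19, 11): e=[-5,125,10] → ·
    (5,6)@(11, 13): e=[39,13,78] → #
    (8,6)@(17, 13): e=[-15,115,30] → ·
    (4,7)@(9, 15): e=[29,3,98] → #
    (6,7)@(13, 15): e=[-7,71,66] → ·
    (7,7)@(15, 15): e=[-25,105,50] → ·
  covered (16 px):
    · · · · · · · · · ·
    · · · · · · · · · ·
    · · · · · · · · # ·
    · · · · · · · # # #
    · · · · · · · # # #
    · · · · · · # # # ·
    · · · · · # # # · ·
    · · · · # # · · · ·
    · · · · # · · · · ·
    · · · · · · · · · ·
T4:
  2·area = 38  (B↔C swapped to make it positive)
  edge (8, 4)→(9, 9): d=(1,5) right/bottom  bias=-1
  edge (9, 9)→(2, 12): d=(-7,3) right/bottom  bias=-1
  edge (2, 12)→(8, 4): d=(6,-8) top-left  bias=+0
    (3,3)@(7, 7): e=[8,20,10] → #
    (4,3)@(9, 7): e=[-2,14,26] → ·
    (2,4)@(5, 9): e=[20,12,6] → #
    (4,4)@(9, 9): e=[0,0,38] → ·  [on edge]
    (1,5)@(3, 11): e=[32,4,2] → #
    (2,5)@(5, 11): e=[22,-2,18] → ·
    (3,5)@(7, 11): e=[12,-8,34] → ·
    (1,6)@(3, 13): e=[34,-10,14] → ·
    (5,9)@(11, 19): e=[0,-76,114] → ·  [on edge]
  covered (4 px):
    · · · · · · · · · ·
    · · · · · · · · · ·
    · · · · · · · · · ·
    · · · # · · · · · ·
    · · # # · · · · · ·
    · # · · · · · · · ·
    · · · · · · · · · ·
    · · · · · · · · · ·
    · · · · · · · · · ·
    · · · · · · · · · ·

Result: [[8,2],[7,3],[8,3],[9,3],[7,4],[8,4],[9,4],[6,5],[7,5],[8,5],[5,6],[6,6],[7,6],[4,7],[5,7],[4,8]]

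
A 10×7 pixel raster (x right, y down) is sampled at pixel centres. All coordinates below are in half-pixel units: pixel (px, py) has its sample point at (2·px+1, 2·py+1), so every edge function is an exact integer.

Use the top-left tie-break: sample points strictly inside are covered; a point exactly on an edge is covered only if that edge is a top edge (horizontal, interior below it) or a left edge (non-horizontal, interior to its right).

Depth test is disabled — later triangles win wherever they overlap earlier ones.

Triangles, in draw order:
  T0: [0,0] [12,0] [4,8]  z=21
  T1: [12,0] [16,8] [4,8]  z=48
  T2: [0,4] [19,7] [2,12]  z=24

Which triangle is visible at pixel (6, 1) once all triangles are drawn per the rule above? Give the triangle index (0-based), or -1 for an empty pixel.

T0:
  2·area = 96
  edge (0, 0)→(12, 0): d=(12,0) top-left  bias=+0
  edge (12, 0)→(4, 8): d=(-8,8) right/bottom  bias=-1
  edge (4, 8)→(0, 0): d=(-4,-8) top-left  bias=+0
    (0,0)@(1, 1): e=[12,80,4] → X
    (1,0)@(3, 1): e=[12,64,20] → X
    (2,0)@(5, 1): e=[12,48,36] → X
    (3,0)@(7, 1): e=[12,32,52] → X
    (4,0)@(9, 1): e=[12,16,68] → X
    (5,0)@(11, 1): e=[12,0,84] → .  [on edge]
    (0,1)@(1, 3): e=[36,64,-4] → .
    (1,1)@(3, 3): e=[36,48,12] → X
    (4,1)@(9, 3): e=[36,0,60] → .  [on edge]
    (1,2)@(3, 5): e=[60,32,4] → X
    (3,2)@(7, 5): e=[60,0,36] → .  [on edge]
    (1,3)@(3, 7): e=[84,16,-4] → .
    (2,3)@(5, 7): e=[84,0,12] → .  [on edge]
    (1,4)@(3, 9): e=[108,0,-12] → .  [on edge]
    (0,5)@(1, 11): e=[132,0,-36] → .  [on edge]
  covered (10 px):
    X X X X X . . . . .
    . X X X . . . . . .
    . X X . . . . . . .
    . . . . . . . . . .
    . . . . . . . . . .
    . . . . . . . . . .
    . . . . . . . . . .
T1:
  2·area = 96
  edge (12, 0)→(16, 8): d=(4,8) right/bottom  bias=-1
  edge (16, 8)→(4, 8): d=(-12,0) right/bottom  bias=-1
  edge (4, 8)→(12, 0): d=(8,-8) top-left  bias=+0
    (5,0)@(11, 1): e=[12,84,0] → X  [on edge]
    (6,0)@(13, 1): e=[-4,84,16] → .
    (4,1)@(9, 3): e=[36,60,0] → X  [on edge]
    (6,1)@(13, 3): e=[4,60,32] → X
    (7,1)@(15, 3): e=[-12,60,48] → .
    (3,2)@(7, 5): e=[60,36,0] → X  [on edge]
    (7,2)@(15, 5): e=[-4,36,64] → .
    (2,3)@(5, 7): e=[84,12,0] → X  [on edge]
    (7,3)@(15, 7): e=[4,12,80] → X
    (8,3)@(17, 7): e=[-12,12,96] → .
    (1,4)@(3, 9): e=[108,-12,0] → .  [on edge]
    (2,4)@(5, 9): e=[92,-12,16] → .
    (0,5)@(1, 11): e=[132,-36,0] → .  [on edge]
  covered (14 px):
    . . . . . X . . . .
    . . . . X X X . . .
    . . . X X X X . . .
    . . X X X X X X . .
    . . . . . . . . . .
    . . . . . . . . . .
    . . . . . . . . . .
T2:
  2·area = 146
  edge (0, 4)→(19, 7): d=(19,3) right/bottom  bias=-1
  edge (19, 7)→(2, 12): d=(-17,5) right/bottom  bias=-1
  edge (2, 12)→(0, 4): d=(-2,-8) top-left  bias=+0
    (0,2)@(1, 5): e=[16,124,6] → X
    (1,2)@(3, 5): e=[10,114,22] → X
    (2,2)@(5, 5): e=[4,104,38] → X
    (3,2)@(7, 5): e=[-2,94,54] → .
    (0,3)@(1, 7): e=[54,90,2] → X
    (3,3)@(7, 7): e=[36,60,50] → X
    (4,3)@(9, 7): e=[30,50,66] → X
    (5,3)@(11, 7): e=[24,40,82] → X
    (6,3)@(13, 7): e=[18,30,98] → X
    (7,3)@(15, 7): e=[12,20,114] → X
    (8,3)@(17, 7): e=[6,10,130] → X
    (9,3)@(19, 7): e=[0,0,146] → .  [on edge]
  covered (19 px):
    . . . . . . . . . .
    . . . . . . . . . .
    X X X . . . . . . .
    X X X X X X X X X .
    . X X X X X . . . .
    . X X . . . . . . .
    . . . . . . . . . .

Z-buffer (winner per pixel, '.' = empty):
  0 0 0 0 0 1 . . . .
  . 0 0 0 1 1 1 . . .
  2 2 2 1 1 1 1 . . .
  2 2 2 2 2 2 2 2 2 .
  . 2 2 2 2 2 . . . .
  . 2 2 . . . . . . .
  . . . . . . . . . .

Result: 1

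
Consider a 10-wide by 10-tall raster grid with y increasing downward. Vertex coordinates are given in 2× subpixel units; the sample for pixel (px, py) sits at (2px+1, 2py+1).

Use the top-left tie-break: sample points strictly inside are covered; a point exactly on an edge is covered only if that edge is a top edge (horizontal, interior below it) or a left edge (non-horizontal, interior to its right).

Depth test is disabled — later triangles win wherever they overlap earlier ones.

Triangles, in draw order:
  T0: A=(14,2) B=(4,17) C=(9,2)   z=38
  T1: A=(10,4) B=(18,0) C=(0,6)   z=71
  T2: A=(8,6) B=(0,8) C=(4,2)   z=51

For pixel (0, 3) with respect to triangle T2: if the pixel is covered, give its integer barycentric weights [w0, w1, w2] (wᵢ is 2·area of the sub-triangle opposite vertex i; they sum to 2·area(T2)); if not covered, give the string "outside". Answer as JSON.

T0:
  2·area = 75
  edge (14, 2)→(4, 17): d=(-10,15) right/bottom  bias=-1
  edge (4, 17)→(9, 2): d=(5,-15) top-left  bias=+0
  edge (9, 2)→(14, 2): d=(5,0) top-left  bias=+0
    (4,1)@(9, 3): e=[65,5,5] → #
    (5,1)@(11, 3): e=[35,35,5] → #
    (6,1)@(13, 3): e=[5,65,5] → #
    (7,1)@(15, 3): e=[-25,95,5] → ·
    (4,2)@(9, 5): e=[45,15,15] → #
    (6,2)@(13, 5): e=[-15,75,15] → ·
    (4,3)@(9, 7): e=[25,25,25] → #
    (5,3)@(11, 7): e=[-5,55,25] → ·
    (3,4)@(7, 9): e=[35,5,35] → #
    (5,4)@(11, 9): e=[-25,65,35] → ·
    (3,5)@(7, 11): e=[15,15,45] → #
    (4,5)@(9, 11): e=[-15,45,45] → ·
  covered (10 px):
    · · · · · · · · · ·
    · · · · # # # · · ·
    · · · · # # · · · ·
    · · · · # · · · · ·
    · · · # # · · · · ·
    · · · # · · · · · ·
    · · · · · · · · · ·
    · · # · · · · · · ·
    · · · · · · · · · ·
    · · · · · · · · · ·
T1:
  2·area = 24  (B↔C swapped to make it positive)
  edge (10, 4)→(0, 6): d=(-10,2) right/bottom  bias=-1
  edge (0, 6)→(18, 0): d=(18,-6) top-left  bias=+0
  edge (18, 0)→(10, 4): d=(-8,4) right/bottom  bias=-1
    (7,0)@(15, 1): e=[20,0,4] → #  [on edge]
    (8,0)@(17, 1): e=[16,12,-4] → ·
    (4,1)@(9, 3): e=[12,0,12] → #  [on edge]
    (5,1)@(11, 3): e=[8,12,4] → #
    (6,1)@(13, 3): e=[4,24,-4] → ·
    (7,1)@(15, 3): e=[0,36,-12] → ·  [on edge]
    (1,2)@(3, 5): e=[4,0,20] → #  [on edge]
    (2,2)@(5, 5): e=[0,12,12] → ·  [on edge]
    (4,2)@(9, 5): e=[-8,36,-4] → ·
    (5,2)@(11, 5): e=[-12,48,-12] → ·
    (1,3)@(3, 7): e=[-16,36,4] → ·
  covered (4 px):
    · · · · · · · # · ·
    · · · · # # · · · ·
    · # · · · · · · · ·
    · · · · · · · · · ·
    · · · · · · · · · ·
    · · · · · · · · · ·
    · · · · · · · · · ·
    · · · · · · · · · ·
    · · · · · · · · · ·
    · · · · · · · · · ·
T2:
  2·area = 40
  edge (8, 6)→(0, 8): d=(-8,2) right/bottom  bias=-1
  edge (0, 8)→(4, 2): d=(4,-6) top-left  bias=+0
  edge (4, 2)→(8, 6): d=(4,4) right/bottom  bias=-1
    (1,0)@(3, 1): e=[50,-10,0] → ·  [on edge]
    (2,1)@(5, 3): e=[30,10,0] → ·  [on edge]
    (1,2)@(3, 5): e=[18,6,16] → #
    (2,2)@(5, 5): e=[14,18,8] → #
    (3,2)@(7, 5): e=[10,30,0] → ·  [on edge]
    (0,3)@(1, 7): e=[6,2,32] → #
    (2,3)@(5, 7): e=[-2,26,16] → ·
    (4,3)@(9, 7): e=[-10,50,0] → ·  [on edge]
    (0,4)@(1, 9): e=[-10,10,40] → ·
    (1,4)@(3, 9): e=[-14,22,32] → ·
    (5,4)@(11, 9): e=[-30,70,0] → ·  [on edge]
    (6,5)@(13, 11): e=[-50,90,0] → ·  [on edge]
    (7,6)@(15, 13): e=[-70,110,0] → ·  [on edge]
    (8,7)@(17, 15): e=[-90,130,0] → ·  [on edge]
    (9,8)@(19, 17): e=[-110,150,0] → ·  [on edge]
  covered (4 px):
    · · · · · · · · · ·
    · · · · · · · · · ·
    · # # · · · · · · ·
    # # · · · · · · · ·
    · · · · · · · · · ·
    · · · · · · · · · ·
    · · · · · · · · · ·
    · · · · · · · · · ·
    · · · · · · · · · ·
    · · · · · · · · · ·

Final: [2,32,6]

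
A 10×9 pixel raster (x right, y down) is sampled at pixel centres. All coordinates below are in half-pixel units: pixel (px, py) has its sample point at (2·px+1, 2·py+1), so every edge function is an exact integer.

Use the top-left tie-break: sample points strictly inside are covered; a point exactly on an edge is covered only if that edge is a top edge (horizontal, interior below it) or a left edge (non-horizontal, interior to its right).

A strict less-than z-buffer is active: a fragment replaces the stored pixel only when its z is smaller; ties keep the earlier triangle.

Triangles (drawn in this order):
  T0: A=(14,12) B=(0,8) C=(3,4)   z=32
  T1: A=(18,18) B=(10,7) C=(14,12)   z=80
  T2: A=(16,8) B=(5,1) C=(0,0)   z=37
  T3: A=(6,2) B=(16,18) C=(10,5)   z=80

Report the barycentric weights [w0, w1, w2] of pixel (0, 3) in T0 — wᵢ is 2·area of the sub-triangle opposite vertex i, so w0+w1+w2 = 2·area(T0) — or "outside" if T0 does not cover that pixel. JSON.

T0:
  2·area = 68
  edge (14, 12)→(0, 8): d=(-14,-4) top-left  bias=+0
  edge (0, 8)→(3, 4): d=(3,-4) top-left  bias=+0
  edge (3, 4)→(14, 12): d=(11,8) right/bottom  bias=-1
    (1,2)@(3, 5): e=[54,3,11] → █
    (2,2)@(5, 5): e=[62,11,-5] → ·
    (0,3)@(1, 7): e=[18,1,49] → █
    (2,3)@(5, 7): e=[34,17,17] → █
    (3,3)@(7, 7): e=[42,25,1] → █
    (4,3)@(9, 7): e=[50,33,-15] → ·
    (0,4)@(1, 9): e=[-10,7,71] → ·
    (1,4)@(3, 9): e=[-2,15,55] → ·
    (2,4)@(5, 9): e=[6,23,39] → █
    (4,4)@(9, 9): e=[22,39,7] → █
    (5,4)@(11, 9): e=[30,47,-9] → ·
    (2,5)@(5, 11): e=[-22,29,61] → ·
  covered (9 px):
    · · · · · · · · · ·
    · · · · · · · · · ·
    · █ · · · · · · · ·
    █ █ █ █ · · · · · ·
    · · █ █ █ · · · · ·
    · · · · · █ · · · ·
    · · · · · · · · · ·
    · · · · · · · · · ·
    · · · · · · · · · ·
T1:
  2·area = 4
  edge (18, 18)→(10, 7): d=(-8,-11) top-left  bias=+0
  edge (10, 7)→(14, 12): d=(4,5) right/bottom  bias=-1
  edge (14, 12)→(18, 18): d=(4,6) right/bottom  bias=-1
    (6,5)@(13, 11): e=[1,1,2] → █
    (7,5)@(15, 11): e=[23,-9,-10] → ·
    (6,6)@(13, 13): e=[-15,9,10] → ·
  covered (1 px):
    · · · · · · · · · ·
    · · · · · · · · · ·
    · · · · · · · · · ·
    · · · · · · · · · ·
    · · · · · · · · · ·
    · · · · · · █ · · ·
    · · · · · · · · · ·
    · · · · · · · · · ·
    · · · · · · · · · ·
T2:
  2·area = 24  (B↔C swapped to make it positive)
  edge (16, 8)→(0, 0): d=(-16,-8) top-left  bias=+0
  edge (0, 0)→(5, 1): d=(5,1) right/bottom  bias=-1
  edge (5, 1)→(16, 8): d=(11,7) right/bottom  bias=-1
    (1,0)@(3, 1): e=[8,2,14] → █
    (2,0)@(5, 1): e=[24,0,0] → ·  [on edge]
    (1,1)@(3, 3): e=[-24,12,36] → ·
    (3,1)@(7, 3): e=[8,8,8] → █
    (4,1)@(9, 3): e=[24,6,-6] → ·
    (7,1)@(15, 3): e=[72,0,-48] → ·  [on edge]
    (3,2)@(7, 5): e=[-24,18,30] → ·
    (5,2)@(11, 5): e=[8,14,2] → █
    (6,2)@(13, 5): e=[24,12,-12] → ·
    (5,3)@(11, 7): e=[-24,24,24] → ·
  covered (3 px):
    · █ · · · · · · · ·
    · · · █ · · · · · ·
    · · · · · █ · · · ·
    · · · · · · · · · ·
    · · · · · · · · · ·
    · · · · · · · · · ·
    · · · · · · · · · ·
    · · · · · · · · · ·
    · · · · · · · · · ·
T3:
  2·area = 34  (B↔C swapped to make it positive)
  edge (6, 2)→(10, 5): d=(4,3) right/bottom  bias=-1
  edge (10, 5)→(16, 18): d=(6,13) right/bottom  bias=-1
  edge (16, 18)→(6, 2): d=(-10,-16) top-left  bias=+0
    (3,1)@(7, 3): e=[1,27,6] → █
    (4,1)@(9, 3): e=[-5,1,38] → ·
    (3,2)@(7, 5): e=[9,39,-14] → ·
    (4,2)@(9, 5): e=[3,13,18] → █
    (5,2)@(11, 5): e=[-3,-13,50] → ·
    (4,3)@(9, 7): e=[11,25,-2] → ·
    (5,4)@(11, 9): e=[13,11,10] → █
    (6,4)@(13, 9): e=[7,-15,42] → ·
    (5,5)@(11, 11): e=[21,23,-10] → ·
    (6,6)@(13, 13): e=[23,9,2] → █
    (7,6)@(15, 13): e=[17,-17,34] → ·
    (6,7)@(13, 15): e=[31,21,-18] → ·
  covered (4 px):
    · · · · · · · · · ·
    · · · █ · · · · · ·
    · · · · █ · · · · ·
    · · · · · · · · · ·
    · · · · · █ · · · ·
    · · · · · · · · · ·
    · · · · · · █ · · ·
    · · · · · · · · · ·
    · · · · · · · · · ·

Final: [1,49,18]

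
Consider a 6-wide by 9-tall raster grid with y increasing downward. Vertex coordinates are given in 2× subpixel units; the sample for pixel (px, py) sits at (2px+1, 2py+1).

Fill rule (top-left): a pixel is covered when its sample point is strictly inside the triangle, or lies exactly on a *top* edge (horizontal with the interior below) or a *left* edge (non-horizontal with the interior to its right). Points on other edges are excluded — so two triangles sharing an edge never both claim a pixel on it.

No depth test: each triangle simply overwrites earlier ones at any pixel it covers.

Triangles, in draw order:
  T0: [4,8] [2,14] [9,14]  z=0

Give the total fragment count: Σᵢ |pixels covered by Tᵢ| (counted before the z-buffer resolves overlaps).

T0:
  2·area = 42  (B↔C swapped to make it positive)
  edge (4, 8)→(9, 14): d=(5,6) right/bottom  bias=-1
  edge (9, 14)→(2, 14): d=(-7,0) right/bottom  bias=-1
  edge (2, 14)→(4, 8): d=(2,-6) top-left  bias=+0
    (2,2)@(5, 5): e=[-21,63,0] → ·  [on edge]
    (1,5)@(3, 11): e=[21,21,0] → #  [on edge]
    (2,5)@(5, 11): e=[9,21,12] → #
    (3,5)@(7, 11): e=[-3,21,24] → ·
    (1,6)@(3, 13): e=[31,7,4] → #
    (3,6)@(7, 13): e=[7,7,28] → #
    (4,6)@(9, 13): e=[-5,7,40] → ·
    (1,7)@(3, 15): e=[41,-7,8] → ·
    (2,7)@(5, 15): e=[29,-7,20] → ·
    (3,7)@(7, 15): e=[17,-7,32] → ·
    (0,8)@(1, 17): e=[63,-21,0] → ·  [on edge]
  covered (5 px):
    · · · · · ·
    · · · · · ·
    · · · · · ·
    · · · · · ·
    · · · · · ·
    · # # · · ·
    · # # # · ·
    · · · · · ·
    · · · · · ·

Answer: 5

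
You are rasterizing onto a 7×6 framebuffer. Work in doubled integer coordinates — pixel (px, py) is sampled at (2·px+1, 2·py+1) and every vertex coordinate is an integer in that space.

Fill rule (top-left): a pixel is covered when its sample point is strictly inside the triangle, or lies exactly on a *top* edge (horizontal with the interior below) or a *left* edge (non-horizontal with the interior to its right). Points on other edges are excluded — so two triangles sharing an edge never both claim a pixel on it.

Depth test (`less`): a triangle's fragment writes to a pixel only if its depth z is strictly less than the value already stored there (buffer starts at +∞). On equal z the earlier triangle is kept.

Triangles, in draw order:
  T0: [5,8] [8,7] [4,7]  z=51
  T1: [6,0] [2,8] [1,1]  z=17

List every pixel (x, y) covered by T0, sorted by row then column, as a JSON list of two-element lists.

T0:
  2·area = 4  (B↔C swapped to make it positive)
  edge (5, 8)→(4, 7): d=(-1,-1) top-left  bias=+0
  edge (4, 7)→(8, 7): d=(4,0) top-left  bias=+0
  edge (8, 7)→(5, 8): d=(-3,1) right/bottom  bias=-1
    (0,3)@(1, 7): e=[-3,0,7] → ·  [on edge]
    (1,3)@(3, 7): e=[-1,0,5] → ·  [on edge]
    (2,3)@(5, 7): e=[1,0,3] → █  [on edge]
    (3,3)@(7, 7): e=[3,0,1] → █  [on edge]
    (4,3)@(9, 7): e=[5,0,-1] → ·  [on edge]
    (5,3)@(11, 7): e=[7,0,-3] → ·  [on edge]
    (6,3)@(13, 7): e=[9,0,-5] → ·  [on edge]
    (2,4)@(5, 9): e=[-1,8,-3] → ·
    (3,4)@(7, 9): e=[1,8,-5] → ·
  covered (2 px):
    · · · · · · ·
    · · · · · · ·
    · · · · · · ·
    · · █ █ · · ·
    · · · · · · ·
    · · · · · · ·
T1:
  2·area = 36
  edge (6, 0)→(2, 8): d=(-4,8) right/bottom  bias=-1
  edge (2, 8)→(1, 1): d=(-1,-7) top-left  bias=+0
  edge (1, 1)→(6, 0): d=(5,-1) top-left  bias=+0
    (0,0)@(1, 1): e=[36,0,0] → █  [on edge]
    (1,0)@(3, 1): e=[20,14,2] → █
    (2,0)@(5, 1): e=[4,28,4] → █
    (3,0)@(7, 1): e=[-12,42,6] → ·
    (0,1)@(1, 3): e=[28,-2,10] → ·
    (1,1)@(3, 3): e=[12,12,12] → █
    (2,1)@(5, 3): e=[-4,26,14] → ·
    (1,2)@(3, 5): e=[4,10,22] → █
    (2,2)@(5, 5): e=[-12,24,24] → ·
    (1,3)@(3, 7): e=[-4,8,32] → ·
  covered (5 px):
    █ █ █ · · · ·
    · █ · · · · ·
    · █ · · · · ·
    · · · · · · ·
    · · · · · · ·
    · · · · · · ·

Answer: [[2,3],[3,3]]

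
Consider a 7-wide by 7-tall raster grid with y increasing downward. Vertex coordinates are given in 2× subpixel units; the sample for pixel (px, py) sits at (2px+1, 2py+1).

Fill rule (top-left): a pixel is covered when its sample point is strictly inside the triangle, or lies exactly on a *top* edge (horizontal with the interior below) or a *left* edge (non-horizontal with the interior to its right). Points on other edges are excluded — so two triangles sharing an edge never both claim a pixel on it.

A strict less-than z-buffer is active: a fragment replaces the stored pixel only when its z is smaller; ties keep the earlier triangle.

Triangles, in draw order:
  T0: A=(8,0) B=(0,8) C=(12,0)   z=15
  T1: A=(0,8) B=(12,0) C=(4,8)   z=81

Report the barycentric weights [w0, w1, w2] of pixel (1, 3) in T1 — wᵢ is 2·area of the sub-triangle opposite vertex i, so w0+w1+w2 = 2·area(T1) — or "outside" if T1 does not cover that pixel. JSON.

T0:
  2·area = 32  (B↔C swapped to make it positive)
  edge (8, 0)→(12, 0): d=(4,0) top-left  bias=+0
  edge (12, 0)→(0, 8): d=(-12,8) right/bottom  bias=-1
  edge (0, 8)→(8, 0): d=(8,-8) top-left  bias=+0
    (3,0)@(7, 1): e=[4,28,0] → █  [on edge]
    (4,0)@(9, 1): e=[4,12,16] → █
    (5,0)@(11, 1): e=[4,-4,32] → ·
    (2,1)@(5, 3): e=[12,20,0] → █  [on edge]
    (4,1)@(9, 3): e=[12,-12,32] → ·
    (1,2)@(3, 5): e=[20,12,0] → █  [on edge]
    (2,2)@(5, 5): e=[20,-4,16] → ·
    (3,2)@(7, 5): e=[20,-20,32] → ·
    (0,3)@(1, 7): e=[28,4,0] → █  [on edge]
    (1,3)@(3, 7): e=[28,-12,16] → ·
    (0,4)@(1, 9): e=[36,-20,16] → ·
  covered (6 px):
    · · · █ █ · ·
    · · █ █ · · ·
    · █ · · · · ·
    █ · · · · · ·
    · · · · · · ·
    · · · · · · ·
    · · · · · · ·
T1:
  2·area = 32
  edge (0, 8)→(12, 0): d=(12,-8) top-left  bias=+0
  edge (12, 0)→(4, 8): d=(-8,8) right/bottom  bias=-1
  edge (4, 8)→(0, 8): d=(-4,0) right/bottom  bias=-1
    (5,0)@(11, 1): e=[4,0,28] → ·  [on edge]
    (4,1)@(9, 3): e=[12,0,20] → ·  [on edge]
    (2,2)@(5, 5): e=[4,16,12] → █
    (3,2)@(7, 5): e=[20,0,12] → ·  [on edge]
    (1,3)@(3, 7): e=[12,16,4] → █
    (2,3)@(5, 7): e=[28,0,4] → ·  [on edge]
    (1,4)@(3, 9): e=[36,0,-4] → ·  [on edge]
    (0,5)@(1, 11): e=[44,0,-12] → ·  [on edge]
  covered (2 px):
    · · · · · · ·
    · · · · · · ·
    · · █ · · · ·
    · █ · · · · ·
    · · · · · · ·
    · · · · · · ·
    · · · · · · ·

Final: [16,4,12]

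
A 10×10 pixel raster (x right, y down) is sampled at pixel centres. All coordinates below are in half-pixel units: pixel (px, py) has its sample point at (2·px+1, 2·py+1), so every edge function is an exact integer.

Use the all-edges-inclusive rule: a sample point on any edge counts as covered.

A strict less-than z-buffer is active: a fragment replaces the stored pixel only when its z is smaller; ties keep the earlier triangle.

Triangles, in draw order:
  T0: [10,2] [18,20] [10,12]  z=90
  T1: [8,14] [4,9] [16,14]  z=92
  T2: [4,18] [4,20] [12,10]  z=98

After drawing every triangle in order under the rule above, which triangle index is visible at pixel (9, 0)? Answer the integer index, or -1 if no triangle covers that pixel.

T0:
  2·area = 80
  edge (10, 2)→(18, 20): d=(8,18) inclusive
  edge (18, 20)→(10, 12): d=(-8,-8) inclusive
  edge (10, 12)→(10, 2): d=(0,-10) inclusive
    (0,1)@(1, 3): e=[170,0,-90] → ·  [on edge]
    (1,2)@(3, 5): e=[150,0,-70] → ·  [on edge]
    (5,2)@(11, 5): e=[6,64,10] → #
    (6,2)@(13, 5): e=[-30,80,30] → ·
    (2,3)@(5, 7): e=[130,0,-50] → ·  [on edge]
    (5,3)@(11, 7): e=[22,48,10] → #
    (6,3)@(13, 7): e=[-14,64,30] → ·
    (3,4)@(7, 9): e=[110,0,-30] → ·  [on edge]
    (5,4)@(11, 9): e=[38,32,10] → #
    (6,4)@(13, 9): e=[2,48,30] → #
    (7,4)@(15, 9): e=[-34,64,50] → ·
    (4,5)@(9, 11): e=[90,0,-10] → ·  [on edge]
    (5,6)@(11, 13): e=[70,0,10] → #  [on edge]
    (6,7)@(13, 15): e=[50,0,30] → #  [on edge]
    (7,8)@(15, 17): e=[30,0,50] → #  [on edge]
    (8,9)@(17, 19): e=[10,0,70] → #  [on edge]
  covered (12 px):
    · · · · · · · · · ·
    · · · · · · · · · ·
    · · · · · # · · · ·
    · · · · · # · · · ·
    · · · · · # # · · ·
    · · · · · # # · · ·
    · · · · · # # · · ·
    · · · · · · # # · ·
    · · · · · · · # · ·
    · · · · · · · · # ·
T1:
  2·area = 40
  edge (8, 14)→(4, 9): d=(-4,-5) inclusive
  edge (4, 9)→(16, 14): d=(12,5) inclusive
  edge (16, 14)→(8, 14): d=(-8,0) inclusive
    (3,5)@(7, 11): e=[7,9,24] → #
    (4,5)@(9, 11): e=[17,-1,24] → ·
    (3,6)@(7, 13): e=[-1,33,8] → ·
    (4,6)@(9, 13): e=[9,23,8] → #
    (5,6)@(11, 13): e=[19,13,8] → #
    (6,6)@(13, 13): e=[29,3,8] → #
    (7,6)@(15, 13): e=[39,-7,8] → ·
    (4,7)@(9, 15): e=[1,47,-8] → ·
    (5,7)@(11, 15): e=[11,37,-8] → ·
    (6,7)@(13, 15): e=[21,27,-8] → ·
  covered (4 px):
    · · · · · · · · · ·
    · · · · · · · · · ·
    · · · · · · · · · ·
    · · · · · · · · · ·
    · · · · · · · · · ·
    · · · # · · · · · ·
    · · · · # # # · · ·
    · · · · · · · · · ·
    · · · · · · · · · ·
    · · · · · · · · · ·
T2:
  2·area = 16  (B↔C swapped to make it positive)
  edge (4, 18)→(12, 10): d=(8,-8) inclusive
  edge (12, 10)→(4, 20): d=(-8,10) inclusive
  edge (4, 20)→(4, 18): d=(0,-2) inclusive
    (9,1)@(19, 3): e=[0,-14,30] → ·  [on edge]
    (8,2)@(17, 5): e=[0,-10,26] → ·  [on edge]
    (7,3)@(15, 7): e=[0,-6,22] → ·  [on edge]
    (6,4)@(13, 9): e=[0,-2,18] → ·  [on edge]
    (5,5)@(11, 11): e=[0,2,14] → #  [on edge]
    (6,5)@(13, 11): e=[16,-18,18] → ·
    (4,6)@(9, 13): e=[0,6,10] → #  [on edge]
    (5,6)@(11, 13): e=[16,-14,14] → ·
    (3,7)@(7, 15): e=[0,10,6] → #  [on edge]
    (4,7)@(9, 15): e=[16,-10,10] → ·
    (2,8)@(5, 17): e=[0,14,2] → #  [on edge]
    (3,8)@(7, 17): e=[16,-6,6] → ·
    (1,9)@(3, 19): e=[0,18,-2] → ·  [on edge]
  covered (4 px):
    · · · · · · · · · ·
    · · · · · · · · · ·
    · · · · · · · · · ·
    · · · · · · · · · ·
    · · · · · · · · · ·
    · · · · · # · · · ·
    · · · · # · · · · ·
    · · · # · · · · · ·
    · · # · · · · · · ·
    · · · · · · · · · ·

Z-buffer (winner per pixel, '.' = empty):
  . . . . . . . . . .
  . . . . . . . . . .
  . . . . . 0 . . . .
  . . . . . 0 . . . .
  . . . . . 0 0 . . .
  . . . 1 . 0 0 . . .
  . . . . 1 0 0 . . .
  . . . 2 . . 0 0 . .
  . . 2 . . . . 0 . .
  . . . . . . . . 0 .

Result: -1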